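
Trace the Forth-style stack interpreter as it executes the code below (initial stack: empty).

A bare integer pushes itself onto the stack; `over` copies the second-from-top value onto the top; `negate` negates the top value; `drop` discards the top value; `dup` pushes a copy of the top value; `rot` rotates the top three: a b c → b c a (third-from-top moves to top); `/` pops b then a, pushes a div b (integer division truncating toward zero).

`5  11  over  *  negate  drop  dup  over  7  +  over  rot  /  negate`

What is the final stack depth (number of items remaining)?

5      -> [5]
11     -> [5, 11]
over   -> [5, 11, 5]
*      -> [5, 55]
negate -> [5, -55]
drop   -> [5]
dup    -> [5, 5]
over   -> [5, 5, 5]
7      -> [5, 5, 5, 7]
+      -> [5, 5, 12]
over   -> [5, 5, 12, 5]
rot    -> [5, 12, 5, 5]
/      -> [5, 12, 1]
negate -> [5, 12, -1]

3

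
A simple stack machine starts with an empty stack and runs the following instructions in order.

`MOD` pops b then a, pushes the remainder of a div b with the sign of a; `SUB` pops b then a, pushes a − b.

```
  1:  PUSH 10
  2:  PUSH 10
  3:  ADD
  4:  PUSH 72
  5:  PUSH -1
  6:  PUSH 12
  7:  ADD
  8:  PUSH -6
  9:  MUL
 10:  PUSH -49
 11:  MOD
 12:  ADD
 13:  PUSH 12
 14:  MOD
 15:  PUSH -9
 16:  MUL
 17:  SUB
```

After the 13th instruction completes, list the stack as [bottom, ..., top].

[20, 55, 12]

PUSH 10  → [10]
PUSH 10  → [10, 10]
ADD      → [20]
PUSH 72  → [20, 72]
PUSH -1  → [20, 72, -1]
PUSH 12  → [20, 72, -1, 12]
ADD      → [20, 72, 11]
PUSH -6  → [20, 72, 11, -6]
MUL      → [20, 72, -66]
PUSH -49 → [20, 72, -66, -49]
MOD      → [20, 72, -17]
ADD      → [20, 55]
PUSH 12  → [20, 55, 12]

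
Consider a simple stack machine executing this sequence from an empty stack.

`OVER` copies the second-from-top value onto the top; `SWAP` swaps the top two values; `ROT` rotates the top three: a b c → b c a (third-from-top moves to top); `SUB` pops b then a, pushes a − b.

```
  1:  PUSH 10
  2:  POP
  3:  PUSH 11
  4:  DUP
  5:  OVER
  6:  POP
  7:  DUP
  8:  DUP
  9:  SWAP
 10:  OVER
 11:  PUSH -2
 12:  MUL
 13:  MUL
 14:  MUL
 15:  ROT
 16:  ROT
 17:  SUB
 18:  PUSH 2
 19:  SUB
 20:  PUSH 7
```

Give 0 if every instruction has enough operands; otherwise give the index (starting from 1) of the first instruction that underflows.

PUSH 10 : 10
POP     : (empty)
PUSH 11 : 11
DUP     : 11 11
OVER    : 11 11 11
POP     : 11 11
DUP     : 11 11 11
DUP     : 11 11 11 11
SWAP    : 11 11 11 11
OVER    : 11 11 11 11 11
PUSH -2 : 11 11 11 11 11 -2
MUL     : 11 11 11 11 -22
MUL     : 11 11 11 -242
MUL     : 11 11 -2662
ROT     : 11 -2662 11
ROT     : -2662 11 11
SUB     : -2662 0
PUSH 2  : -2662 0 2
SUB     : -2662 -2
PUSH 7  : -2662 -2 7

0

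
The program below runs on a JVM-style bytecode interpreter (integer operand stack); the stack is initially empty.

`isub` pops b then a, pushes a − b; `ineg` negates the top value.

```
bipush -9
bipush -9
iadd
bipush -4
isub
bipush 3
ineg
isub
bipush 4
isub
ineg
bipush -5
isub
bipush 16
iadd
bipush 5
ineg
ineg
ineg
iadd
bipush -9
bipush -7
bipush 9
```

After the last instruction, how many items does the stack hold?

bipush -9 -> -9
bipush -9 -> -9 -9
iadd      -> -18
bipush -4 -> -18 -4
isub      -> -14
bipush 3  -> -14 3
ineg      -> -14 -3
isub      -> -11
bipush 4  -> -11 4
isub      -> -15
ineg      -> 15
bipush -5 -> 15 -5
isub      -> 20
bipush 16 -> 20 16
iadd      -> 36
bipush 5  -> 36 5
ineg      -> 36 -5
ineg      -> 36 5
ineg      -> 36 -5
iadd      -> 31
bipush -9 -> 31 -9
bipush -7 -> 31 -9 -7
bipush 9  -> 31 -9 -7 9

4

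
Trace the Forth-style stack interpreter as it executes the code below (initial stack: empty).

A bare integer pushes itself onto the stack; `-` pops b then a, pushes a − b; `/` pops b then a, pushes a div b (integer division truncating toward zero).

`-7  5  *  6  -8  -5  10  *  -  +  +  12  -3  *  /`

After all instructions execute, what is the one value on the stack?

0

-7 -> [-7]
5  -> [-7, 5]
*  -> [-35]
6  -> [-35, 6]
-8 -> [-35, 6, -8]
-5 -> [-35, 6, -8, -5]
10 -> [-35, 6, -8, -5, 10]
*  -> [-35, 6, -8, -50]
-  -> [-35, 6, 42]
+  -> [-35, 48]
+  -> [13]
12 -> [13, 12]
-3 -> [13, 12, -3]
*  -> [13, -36]
/  -> [0]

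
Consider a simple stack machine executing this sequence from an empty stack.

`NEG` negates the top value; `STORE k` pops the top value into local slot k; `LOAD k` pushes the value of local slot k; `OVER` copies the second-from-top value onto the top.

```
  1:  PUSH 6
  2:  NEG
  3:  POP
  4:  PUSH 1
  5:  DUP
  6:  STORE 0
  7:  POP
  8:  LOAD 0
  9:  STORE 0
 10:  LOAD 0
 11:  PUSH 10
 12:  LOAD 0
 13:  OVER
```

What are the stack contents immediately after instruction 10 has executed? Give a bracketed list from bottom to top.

[1]

PUSH 6  : [6]
NEG     : [-6]
POP     : []
PUSH 1  : [1]
DUP     : [1, 1]
STORE 0 : [1]
POP     : []
LOAD 0  : [1]
STORE 0 : []
LOAD 0  : [1]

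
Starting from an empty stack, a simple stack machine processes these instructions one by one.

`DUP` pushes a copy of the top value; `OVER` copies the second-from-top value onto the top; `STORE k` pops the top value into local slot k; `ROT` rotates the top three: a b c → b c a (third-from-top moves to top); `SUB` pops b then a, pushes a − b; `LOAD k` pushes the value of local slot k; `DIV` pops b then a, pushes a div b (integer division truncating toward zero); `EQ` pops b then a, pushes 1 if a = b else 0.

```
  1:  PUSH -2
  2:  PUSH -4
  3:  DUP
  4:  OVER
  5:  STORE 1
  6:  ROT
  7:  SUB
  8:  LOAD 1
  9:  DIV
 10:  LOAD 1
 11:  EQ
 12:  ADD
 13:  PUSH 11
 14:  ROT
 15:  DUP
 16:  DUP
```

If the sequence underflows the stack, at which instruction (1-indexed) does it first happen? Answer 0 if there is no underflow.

PUSH -2 : [-2]
PUSH -4 : [-2, -4]
DUP     : [-2, -4, -4]
OVER    : [-2, -4, -4, -4]
STORE 1 : [-2, -4, -4]
ROT     : [-4, -4, -2]
SUB     : [-4, -2]
LOAD 1  : [-4, -2, -4]
DIV     : [-4, 0]
LOAD 1  : [-4, 0, -4]
EQ      : [-4, 0]
ADD     : [-4]
PUSH 11 : [-4, 11]
ROT  — needs 3 operands, stack has 2 → underflow

14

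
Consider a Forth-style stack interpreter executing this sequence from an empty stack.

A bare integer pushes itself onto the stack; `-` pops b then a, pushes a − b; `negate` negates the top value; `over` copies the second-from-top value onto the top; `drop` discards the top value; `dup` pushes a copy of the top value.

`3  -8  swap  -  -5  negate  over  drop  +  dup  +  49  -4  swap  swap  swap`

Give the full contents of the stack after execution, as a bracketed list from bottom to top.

3       [3]
-8      [3, -8]
swap    [-8, 3]
-       [-11]
-5      [-11, -5]
negate  [-11, 5]
over    [-11, 5, -11]
drop    [-11, 5]
+       [-6]
dup     [-6, -6]
+       [-12]
49      [-12, 49]
-4      [-12, 49, -4]
swap    [-12, -4, 49]
swap    [-12, 49, -4]
swap    [-12, -4, 49]

[-12, -4, 49]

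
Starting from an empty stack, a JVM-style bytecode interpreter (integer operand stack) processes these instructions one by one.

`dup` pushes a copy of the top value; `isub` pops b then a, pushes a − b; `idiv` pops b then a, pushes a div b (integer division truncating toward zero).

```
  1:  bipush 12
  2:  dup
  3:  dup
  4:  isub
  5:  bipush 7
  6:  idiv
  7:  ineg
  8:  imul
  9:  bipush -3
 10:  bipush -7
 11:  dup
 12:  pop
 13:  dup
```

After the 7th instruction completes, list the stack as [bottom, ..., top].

bipush 12 → 12
dup       → 12 12
dup       → 12 12 12
isub      → 12 0
bipush 7  → 12 0 7
idiv      → 12 0
ineg      → 12 0

[12, 0]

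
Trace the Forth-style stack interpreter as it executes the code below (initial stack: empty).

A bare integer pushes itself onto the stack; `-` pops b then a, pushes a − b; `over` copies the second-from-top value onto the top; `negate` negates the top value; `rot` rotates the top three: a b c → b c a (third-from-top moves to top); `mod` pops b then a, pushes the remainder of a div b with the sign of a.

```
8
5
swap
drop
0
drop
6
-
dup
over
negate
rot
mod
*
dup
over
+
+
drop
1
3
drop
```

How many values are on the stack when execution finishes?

8       [8]
5       [8, 5]
swap    [5, 8]
drop    [5]
0       [5, 0]
drop    [5]
6       [5, 6]
-       [-1]
dup     [-1, -1]
over    [-1, -1, -1]
negate  [-1, -1, 1]
rot     [-1, 1, -1]
mod     [-1, 0]
*       [0]
dup     [0, 0]
over    [0, 0, 0]
+       [0, 0]
+       [0]
drop    []
1       [1]
3       [1, 3]
drop    [1]

1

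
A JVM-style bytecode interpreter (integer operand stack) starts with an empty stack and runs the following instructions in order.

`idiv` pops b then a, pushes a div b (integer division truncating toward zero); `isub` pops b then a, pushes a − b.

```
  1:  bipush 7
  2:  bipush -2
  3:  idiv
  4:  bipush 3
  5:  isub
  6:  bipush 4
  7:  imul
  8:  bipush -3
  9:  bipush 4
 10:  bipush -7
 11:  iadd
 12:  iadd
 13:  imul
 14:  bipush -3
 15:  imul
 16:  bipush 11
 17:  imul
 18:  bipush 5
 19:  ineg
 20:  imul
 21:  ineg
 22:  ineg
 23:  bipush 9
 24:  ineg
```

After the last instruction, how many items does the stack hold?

2

bipush 7  -> 7
bipush -2 -> 7 -2
idiv      -> -3
bipush 3  -> -3 3
isub      -> -6
bipush 4  -> -6 4
imul      -> -24
bipush -3 -> -24 -3
bipush 4  -> -24 -3 4
bipush -7 -> -24 -3 4 -7
iadd      -> -24 -3 -3
iadd      -> -24 -6
imul      -> 144
bipush -3 -> 144 -3
imul      -> -432
bipush 11 -> -432 11
imul      -> -4752
bipush 5  -> -4752 5
ineg      -> -4752 -5
imul      -> 23760
ineg      -> -23760
ineg      -> 23760
bipush 9  -> 23760 9
ineg      -> 23760 -9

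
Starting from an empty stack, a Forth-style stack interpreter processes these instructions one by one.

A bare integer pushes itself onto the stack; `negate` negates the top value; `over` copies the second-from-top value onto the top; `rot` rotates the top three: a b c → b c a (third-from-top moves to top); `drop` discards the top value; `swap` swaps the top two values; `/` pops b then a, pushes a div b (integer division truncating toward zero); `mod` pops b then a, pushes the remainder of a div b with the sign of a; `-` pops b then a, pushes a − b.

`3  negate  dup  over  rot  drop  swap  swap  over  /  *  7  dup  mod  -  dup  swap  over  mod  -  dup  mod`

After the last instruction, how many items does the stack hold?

3       3
negate  -3
dup     -3 -3
over    -3 -3 -3
rot     -3 -3 -3
drop    -3 -3
swap    -3 -3
swap    -3 -3
over    -3 -3 -3
/       -3 1
*       -3
7       -3 7
dup     -3 7 7
mod     -3 0
-       -3
dup     -3 -3
swap    -3 -3
over    -3 -3 -3
mod     -3 0
-       -3
dup     -3 -3
mod     0

1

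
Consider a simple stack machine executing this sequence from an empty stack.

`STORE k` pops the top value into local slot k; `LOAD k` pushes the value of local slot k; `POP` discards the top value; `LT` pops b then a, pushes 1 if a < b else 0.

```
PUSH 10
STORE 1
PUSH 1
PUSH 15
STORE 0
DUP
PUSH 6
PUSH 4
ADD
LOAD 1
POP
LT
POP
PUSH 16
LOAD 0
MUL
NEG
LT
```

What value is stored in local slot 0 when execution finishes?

15

PUSH 10  [10]
STORE 1  []
PUSH 1   [1]
PUSH 15  [1, 15]
STORE 0  [1]
DUP      [1, 1]
PUSH 6   [1, 1, 6]
PUSH 4   [1, 1, 6, 4]
ADD      [1, 1, 10]
LOAD 1   [1, 1, 10, 10]
POP      [1, 1, 10]
LT       [1, 1]
POP      [1]
PUSH 16  [1, 16]
LOAD 0   [1, 16, 15]
MUL      [1, 240]
NEG      [1, -240]
LT       [0]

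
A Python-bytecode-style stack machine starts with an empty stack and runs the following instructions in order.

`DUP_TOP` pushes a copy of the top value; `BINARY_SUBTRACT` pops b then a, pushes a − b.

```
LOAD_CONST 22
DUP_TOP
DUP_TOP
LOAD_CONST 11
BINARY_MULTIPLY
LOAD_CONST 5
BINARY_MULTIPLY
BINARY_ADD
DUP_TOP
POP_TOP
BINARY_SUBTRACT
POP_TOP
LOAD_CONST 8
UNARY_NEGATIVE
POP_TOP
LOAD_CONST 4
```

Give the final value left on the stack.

LOAD_CONST 22   -> [22]
DUP_TOP         -> [22, 22]
DUP_TOP         -> [22, 22, 22]
LOAD_CONST 11   -> [22, 22, 22, 11]
BINARY_MULTIPLY -> [22, 22, 242]
LOAD_CONST 5    -> [22, 22, 242, 5]
BINARY_MULTIPLY -> [22, 22, 1210]
BINARY_ADD      -> [22, 1232]
DUP_TOP         -> [22, 1232, 1232]
POP_TOP         -> [22, 1232]
BINARY_SUBTRACT -> [-1210]
POP_TOP         -> []
LOAD_CONST 8    -> [8]
UNARY_NEGATIVE  -> [-8]
POP_TOP         -> []
LOAD_CONST 4    -> [4]

4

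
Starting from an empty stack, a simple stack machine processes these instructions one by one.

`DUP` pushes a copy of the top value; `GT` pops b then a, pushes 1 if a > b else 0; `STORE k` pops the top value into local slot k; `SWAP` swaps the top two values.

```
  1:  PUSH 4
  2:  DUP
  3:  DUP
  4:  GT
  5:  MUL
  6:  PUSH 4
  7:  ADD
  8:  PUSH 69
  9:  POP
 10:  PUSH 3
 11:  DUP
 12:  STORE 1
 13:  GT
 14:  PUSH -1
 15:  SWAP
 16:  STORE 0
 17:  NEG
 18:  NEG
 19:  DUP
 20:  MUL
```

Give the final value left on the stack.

PUSH 4  -> 4
DUP     -> 4 4
DUP     -> 4 4 4
GT      -> 4 0
MUL     -> 0
PUSH 4  -> 0 4
ADD     -> 4
PUSH 69 -> 4 69
POP     -> 4
PUSH 3  -> 4 3
DUP     -> 4 3 3
STORE 1 -> 4 3
GT      -> 1
PUSH -1 -> 1 -1
SWAP    -> -1 1
STORE 0 -> -1
NEG     -> 1
NEG     -> -1
DUP     -> -1 -1
MUL     -> 1

1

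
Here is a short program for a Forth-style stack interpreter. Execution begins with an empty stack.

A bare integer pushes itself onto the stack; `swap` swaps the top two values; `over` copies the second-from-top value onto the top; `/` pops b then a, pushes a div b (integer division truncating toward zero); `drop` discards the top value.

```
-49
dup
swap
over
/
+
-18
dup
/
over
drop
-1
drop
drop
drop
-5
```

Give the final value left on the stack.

-5

-49  → [-49]
dup  → [-49, -49]
swap → [-49, -49]
over → [-49, -49, -49]
/    → [-49, 1]
+    → [-48]
-18  → [-48, -18]
dup  → [-48, -18, -18]
/    → [-48, 1]
over → [-48, 1, -48]
drop → [-48, 1]
-1   → [-48, 1, -1]
drop → [-48, 1]
drop → [-48]
drop → []
-5   → [-5]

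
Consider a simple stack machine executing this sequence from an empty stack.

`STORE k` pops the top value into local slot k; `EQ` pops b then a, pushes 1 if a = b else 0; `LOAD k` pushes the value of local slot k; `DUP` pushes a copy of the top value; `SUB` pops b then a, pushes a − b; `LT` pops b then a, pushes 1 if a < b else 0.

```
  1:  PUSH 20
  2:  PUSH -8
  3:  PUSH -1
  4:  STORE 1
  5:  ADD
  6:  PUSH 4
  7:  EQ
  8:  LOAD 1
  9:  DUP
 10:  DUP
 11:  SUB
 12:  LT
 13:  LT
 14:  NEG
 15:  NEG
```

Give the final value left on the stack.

PUSH 20 → [20]
PUSH -8 → [20, -8]
PUSH -1 → [20, -8, -1]
STORE 1 → [20, -8]
ADD     → [12]
PUSH 4  → [12, 4]
EQ      → [0]
LOAD 1  → [0, -1]
DUP     → [0, -1, -1]
DUP     → [0, -1, -1, -1]
SUB     → [0, -1, 0]
LT      → [0, 1]
LT      → [1]
NEG     → [-1]
NEG     → [1]

1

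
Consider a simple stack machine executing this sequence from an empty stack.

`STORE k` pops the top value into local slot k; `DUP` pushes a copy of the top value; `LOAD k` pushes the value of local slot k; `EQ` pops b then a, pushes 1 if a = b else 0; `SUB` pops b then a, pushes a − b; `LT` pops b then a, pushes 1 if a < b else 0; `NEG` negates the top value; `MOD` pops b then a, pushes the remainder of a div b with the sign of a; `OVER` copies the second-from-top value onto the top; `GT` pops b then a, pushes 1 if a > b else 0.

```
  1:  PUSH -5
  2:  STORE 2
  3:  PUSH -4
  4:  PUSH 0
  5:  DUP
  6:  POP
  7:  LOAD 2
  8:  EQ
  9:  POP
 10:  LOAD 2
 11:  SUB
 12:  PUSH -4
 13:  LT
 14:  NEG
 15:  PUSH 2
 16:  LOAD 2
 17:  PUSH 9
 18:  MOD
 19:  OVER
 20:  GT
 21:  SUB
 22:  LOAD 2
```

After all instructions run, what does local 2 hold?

PUSH -5 → -5
STORE 2 → (empty)
PUSH -4 → -4
PUSH 0  → -4 0
DUP     → -4 0 0
POP     → -4 0
LOAD 2  → -4 0 -5
EQ      → -4 0
POP     → -4
LOAD 2  → -4 -5
SUB     → 1
PUSH -4 → 1 -4
LT      → 0
NEG     → 0
PUSH 2  → 0 2
LOAD 2  → 0 2 -5
PUSH 9  → 0 2 -5 9
MOD     → 0 2 -5
OVER    → 0 2 -5 2
GT      → 0 2 0
SUB     → 0 2
LOAD 2  → 0 2 -5

-5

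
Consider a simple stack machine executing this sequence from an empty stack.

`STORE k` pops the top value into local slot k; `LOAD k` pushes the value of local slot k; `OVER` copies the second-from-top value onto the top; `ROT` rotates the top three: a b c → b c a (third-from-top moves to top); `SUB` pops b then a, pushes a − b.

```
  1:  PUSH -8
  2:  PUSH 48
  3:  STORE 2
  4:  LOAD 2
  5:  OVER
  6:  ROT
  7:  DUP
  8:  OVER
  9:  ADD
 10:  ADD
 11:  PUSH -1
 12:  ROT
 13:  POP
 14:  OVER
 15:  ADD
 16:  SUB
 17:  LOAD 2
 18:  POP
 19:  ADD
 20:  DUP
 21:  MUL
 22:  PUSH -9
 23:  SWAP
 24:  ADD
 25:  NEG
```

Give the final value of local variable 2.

PUSH -8 -> -8
PUSH 48 -> -8 48
STORE 2 -> -8
LOAD 2  -> -8 48
OVER    -> -8 48 -8
ROT     -> 48 -8 -8
DUP     -> 48 -8 -8 -8
OVER    -> 48 -8 -8 -8 -8
ADD     -> 48 -8 -8 -16
ADD     -> 48 -8 -24
PUSH -1 -> 48 -8 -24 -1
ROT     -> 48 -24 -1 -8
POP     -> 48 -24 -1
OVER    -> 48 -24 -1 -24
ADD     -> 48 -24 -25
SUB     -> 48 1
LOAD 2  -> 48 1 48
POP     -> 48 1
ADD     -> 49
DUP     -> 49 49
MUL     -> 2401
PUSH -9 -> 2401 -9
SWAP    -> -9 2401
ADD     -> 2392
NEG     -> -2392

48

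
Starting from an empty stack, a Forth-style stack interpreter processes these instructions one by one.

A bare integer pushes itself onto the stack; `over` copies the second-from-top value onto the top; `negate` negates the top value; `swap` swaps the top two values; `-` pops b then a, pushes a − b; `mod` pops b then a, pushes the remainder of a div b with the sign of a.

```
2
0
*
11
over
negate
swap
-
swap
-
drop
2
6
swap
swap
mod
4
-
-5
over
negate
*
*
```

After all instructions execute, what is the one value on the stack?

2      -> [2]
0      -> [2, 0]
*      -> [0]
11     -> [0, 11]
over   -> [0, 11, 0]
negate -> [0, 11, 0]
swap   -> [0, 0, 11]
-      -> [0, -11]
swap   -> [-11, 0]
-      -> [-11]
drop   -> []
2      -> [2]
6      -> [2, 6]
swap   -> [6, 2]
swap   -> [2, 6]
mod    -> [2]
4      -> [2, 4]
-      -> [-2]
-5     -> [-2, -5]
over   -> [-2, -5, -2]
negate -> [-2, -5, 2]
*      -> [-2, -10]
*      -> [20]

20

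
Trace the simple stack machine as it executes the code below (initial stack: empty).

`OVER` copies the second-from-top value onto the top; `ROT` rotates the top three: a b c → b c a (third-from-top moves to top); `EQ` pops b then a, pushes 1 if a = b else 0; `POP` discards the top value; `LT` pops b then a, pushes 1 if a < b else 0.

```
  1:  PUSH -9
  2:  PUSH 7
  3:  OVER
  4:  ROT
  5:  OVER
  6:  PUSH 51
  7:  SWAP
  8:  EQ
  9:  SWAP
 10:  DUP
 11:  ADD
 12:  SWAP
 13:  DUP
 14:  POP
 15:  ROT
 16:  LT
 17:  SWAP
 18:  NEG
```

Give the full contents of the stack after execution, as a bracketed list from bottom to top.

PUSH -9  -9
PUSH 7   -9 7
OVER     -9 7 -9
ROT      7 -9 -9
OVER     7 -9 -9 -9
PUSH 51  7 -9 -9 -9 51
SWAP     7 -9 -9 51 -9
EQ       7 -9 -9 0
SWAP     7 -9 0 -9
DUP      7 -9 0 -9 -9
ADD      7 -9 0 -18
SWAP     7 -9 -18 0
DUP      7 -9 -18 0 0
POP      7 -9 -18 0
ROT      7 -18 0 -9
LT       7 -18 0
SWAP     7 0 -18
NEG      7 0 18

[7, 0, 18]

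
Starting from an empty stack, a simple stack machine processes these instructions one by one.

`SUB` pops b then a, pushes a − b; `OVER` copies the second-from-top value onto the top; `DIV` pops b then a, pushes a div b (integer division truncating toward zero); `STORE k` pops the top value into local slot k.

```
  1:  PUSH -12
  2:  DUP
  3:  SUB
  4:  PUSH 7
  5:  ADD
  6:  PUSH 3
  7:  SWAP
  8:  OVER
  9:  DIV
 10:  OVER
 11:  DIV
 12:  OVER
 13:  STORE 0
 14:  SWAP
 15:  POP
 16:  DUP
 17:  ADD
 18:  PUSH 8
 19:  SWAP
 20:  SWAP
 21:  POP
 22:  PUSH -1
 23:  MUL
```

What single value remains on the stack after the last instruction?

PUSH -12 → -12
DUP      → -12 -12
SUB      → 0
PUSH 7   → 0 7
ADD      → 7
PUSH 3   → 7 3
SWAP     → 3 7
OVER     → 3 7 3
DIV      → 3 2
OVER     → 3 2 3
DIV      → 3 0
OVER     → 3 0 3
STORE 0  → 3 0
SWAP     → 0 3
POP      → 0
DUP      → 0 0
ADD      → 0
PUSH 8   → 0 8
SWAP     → 8 0
SWAP     → 0 8
POP      → 0
PUSH -1  → 0 -1
MUL      → 0

0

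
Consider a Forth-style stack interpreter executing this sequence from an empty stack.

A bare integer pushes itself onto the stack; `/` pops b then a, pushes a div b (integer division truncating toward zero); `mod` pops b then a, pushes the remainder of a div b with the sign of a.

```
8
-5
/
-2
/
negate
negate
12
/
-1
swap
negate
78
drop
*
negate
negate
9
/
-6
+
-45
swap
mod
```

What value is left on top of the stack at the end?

-3

8       [8]
-5      [8, -5]
/       [-1]
-2      [-1, -2]
/       [0]
negate  [0]
negate  [0]
12      [0, 12]
/       [0]
-1      [0, -1]
swap    [-1, 0]
negate  [-1, 0]
78      [-1, 0, 78]
drop    [-1, 0]
*       [0]
negate  [0]
negate  [0]
9       [0, 9]
/       [0]
-6      [0, -6]
+       [-6]
-45     [-6, -45]
swap    [-45, -6]
mod     [-3]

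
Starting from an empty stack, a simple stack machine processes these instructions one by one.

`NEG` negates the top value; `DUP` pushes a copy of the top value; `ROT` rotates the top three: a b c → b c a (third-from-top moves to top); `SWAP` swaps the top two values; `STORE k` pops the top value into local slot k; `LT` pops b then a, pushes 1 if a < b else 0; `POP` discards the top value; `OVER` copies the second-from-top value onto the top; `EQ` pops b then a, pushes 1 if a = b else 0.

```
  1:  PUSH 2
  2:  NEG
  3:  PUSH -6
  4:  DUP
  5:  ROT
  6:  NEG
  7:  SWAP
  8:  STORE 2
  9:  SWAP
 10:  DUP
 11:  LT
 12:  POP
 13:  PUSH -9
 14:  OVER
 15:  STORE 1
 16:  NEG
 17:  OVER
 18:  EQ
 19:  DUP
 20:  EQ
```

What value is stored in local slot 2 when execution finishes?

PUSH 2  -> [2]
NEG     -> [-2]
PUSH -6 -> [-2, -6]
DUP     -> [-2, -6, -6]
ROT     -> [-6, -6, -2]
NEG     -> [-6, -6, 2]
SWAP    -> [-6, 2, -6]
STORE 2 -> [-6, 2]
SWAP    -> [2, -6]
DUP     -> [2, -6, -6]
LT      -> [2, 0]
POP     -> [2]
PUSH -9 -> [2, -9]
OVER    -> [2, -9, 2]
STORE 1 -> [2, -9]
NEG     -> [2, 9]
OVER    -> [2, 9, 2]
EQ      -> [2, 0]
DUP     -> [2, 0, 0]
EQ      -> [2, 1]

-6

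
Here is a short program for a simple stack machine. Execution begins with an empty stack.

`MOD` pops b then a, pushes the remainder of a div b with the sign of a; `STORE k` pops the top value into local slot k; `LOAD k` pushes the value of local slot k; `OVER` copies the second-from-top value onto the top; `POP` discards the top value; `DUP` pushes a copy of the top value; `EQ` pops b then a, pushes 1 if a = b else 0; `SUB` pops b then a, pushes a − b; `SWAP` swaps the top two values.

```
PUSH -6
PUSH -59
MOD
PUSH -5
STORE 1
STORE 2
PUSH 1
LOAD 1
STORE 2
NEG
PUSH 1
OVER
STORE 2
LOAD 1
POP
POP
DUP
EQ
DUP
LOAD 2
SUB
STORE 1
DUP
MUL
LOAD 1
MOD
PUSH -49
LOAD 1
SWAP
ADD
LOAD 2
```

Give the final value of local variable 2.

PUSH -6   -6
PUSH -59  -6 -59
MOD       -6
PUSH -5   -6 -5
STORE 1   -6
STORE 2   (empty)
PUSH 1    1
LOAD 1    1 -5
STORE 2   1
NEG       -1
PUSH 1    -1 1
OVER      -1 1 -1
STORE 2   -1 1
LOAD 1    -1 1 -5
POP       -1 1
POP       -1
DUP       -1 -1
EQ        1
DUP       1 1
LOAD 2    1 1 -1
SUB       1 2
STORE 1   1
DUP       1 1
MUL       1
LOAD 1    1 2
MOD       1
PUSH -49  1 -49
LOAD 1    1 -49 2
SWAP      1 2 -49
ADD       1 -47
LOAD 2    1 -47 -1

-1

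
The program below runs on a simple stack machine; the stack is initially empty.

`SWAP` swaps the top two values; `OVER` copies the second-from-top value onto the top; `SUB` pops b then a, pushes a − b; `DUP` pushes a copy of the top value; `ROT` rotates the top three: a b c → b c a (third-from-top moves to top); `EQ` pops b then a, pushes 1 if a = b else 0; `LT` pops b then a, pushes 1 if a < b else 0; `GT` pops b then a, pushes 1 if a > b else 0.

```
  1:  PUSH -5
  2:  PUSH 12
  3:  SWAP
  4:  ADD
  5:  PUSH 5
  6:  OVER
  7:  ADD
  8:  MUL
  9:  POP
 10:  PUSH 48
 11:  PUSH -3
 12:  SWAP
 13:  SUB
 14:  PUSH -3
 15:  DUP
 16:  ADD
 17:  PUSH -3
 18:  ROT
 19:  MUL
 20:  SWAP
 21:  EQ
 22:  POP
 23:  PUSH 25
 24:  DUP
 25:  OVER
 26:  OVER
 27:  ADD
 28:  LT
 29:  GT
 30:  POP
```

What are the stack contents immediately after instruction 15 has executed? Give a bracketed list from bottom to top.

[-51, -3, -3]

PUSH -5 → -5
PUSH 12 → -5 12
SWAP    → 12 -5
ADD     → 7
PUSH 5  → 7 5
OVER    → 7 5 7
ADD     → 7 12
MUL     → 84
POP     → (empty)
PUSH 48 → 48
PUSH -3 → 48 -3
SWAP    → -3 48
SUB     → -51
PUSH -3 → -51 -3
DUP     → -51 -3 -3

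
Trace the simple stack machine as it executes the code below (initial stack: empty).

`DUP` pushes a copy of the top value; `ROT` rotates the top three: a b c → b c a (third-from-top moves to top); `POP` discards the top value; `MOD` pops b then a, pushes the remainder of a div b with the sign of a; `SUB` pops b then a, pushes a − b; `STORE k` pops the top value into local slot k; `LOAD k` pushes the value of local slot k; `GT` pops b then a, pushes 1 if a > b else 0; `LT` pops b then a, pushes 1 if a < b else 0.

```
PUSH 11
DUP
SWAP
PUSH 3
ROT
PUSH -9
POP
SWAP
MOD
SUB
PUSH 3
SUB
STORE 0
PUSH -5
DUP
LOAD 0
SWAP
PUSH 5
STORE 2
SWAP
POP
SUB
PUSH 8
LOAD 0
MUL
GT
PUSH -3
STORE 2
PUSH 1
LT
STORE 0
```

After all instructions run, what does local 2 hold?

PUSH 11 : [11]
DUP     : [11, 11]
SWAP    : [11, 11]
PUSH 3  : [11, 11, 3]
ROT     : [11, 3, 11]
PUSH -9 : [11, 3, 11, -9]
POP     : [11, 3, 11]
SWAP    : [11, 11, 3]
MOD     : [11, 2]
SUB     : [9]
PUSH 3  : [9, 3]
SUB     : [6]
STORE 0 : []
PUSH -5 : [-5]
DUP     : [-5, -5]
LOAD 0  : [-5, -5, 6]
SWAP    : [-5, 6, -5]
PUSH 5  : [-5, 6, -5, 5]
STORE 2 : [-5, 6, -5]
SWAP    : [-5, -5, 6]
POP     : [-5, -5]
SUB     : [0]
PUSH 8  : [0, 8]
LOAD 0  : [0, 8, 6]
MUL     : [0, 48]
GT      : [0]
PUSH -3 : [0, -3]
STORE 2 : [0]
PUSH 1  : [0, 1]
LT      : [1]
STORE 0 : []

-3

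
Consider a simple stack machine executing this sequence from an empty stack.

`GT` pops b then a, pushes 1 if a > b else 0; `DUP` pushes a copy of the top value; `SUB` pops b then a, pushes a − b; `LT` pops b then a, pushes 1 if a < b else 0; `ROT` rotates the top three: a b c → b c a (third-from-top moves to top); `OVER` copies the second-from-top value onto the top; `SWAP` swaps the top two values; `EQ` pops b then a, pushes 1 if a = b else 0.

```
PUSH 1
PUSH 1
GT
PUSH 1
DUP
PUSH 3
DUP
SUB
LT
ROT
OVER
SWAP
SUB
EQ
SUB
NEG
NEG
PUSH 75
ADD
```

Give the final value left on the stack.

75

PUSH 1  → [1]
PUSH 1  → [1, 1]
GT      → [0]
PUSH 1  → [0, 1]
DUP     → [0, 1, 1]
PUSH 3  → [0, 1, 1, 3]
DUP     → [0, 1, 1, 3, 3]
SUB     → [0, 1, 1, 0]
LT      → [0, 1, 0]
ROT     → [1, 0, 0]
OVER    → [1, 0, 0, 0]
SWAP    → [1, 0, 0, 0]
SUB     → [1, 0, 0]
EQ      → [1, 1]
SUB     → [0]
NEG     → [0]
NEG     → [0]
PUSH 75 → [0, 75]
ADD     → [75]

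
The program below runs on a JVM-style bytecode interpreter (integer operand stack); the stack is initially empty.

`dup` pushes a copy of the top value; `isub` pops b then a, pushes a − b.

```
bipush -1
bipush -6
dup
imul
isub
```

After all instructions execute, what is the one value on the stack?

bipush -1 : -1
bipush -6 : -1 -6
dup       : -1 -6 -6
imul      : -1 36
isub      : -37

-37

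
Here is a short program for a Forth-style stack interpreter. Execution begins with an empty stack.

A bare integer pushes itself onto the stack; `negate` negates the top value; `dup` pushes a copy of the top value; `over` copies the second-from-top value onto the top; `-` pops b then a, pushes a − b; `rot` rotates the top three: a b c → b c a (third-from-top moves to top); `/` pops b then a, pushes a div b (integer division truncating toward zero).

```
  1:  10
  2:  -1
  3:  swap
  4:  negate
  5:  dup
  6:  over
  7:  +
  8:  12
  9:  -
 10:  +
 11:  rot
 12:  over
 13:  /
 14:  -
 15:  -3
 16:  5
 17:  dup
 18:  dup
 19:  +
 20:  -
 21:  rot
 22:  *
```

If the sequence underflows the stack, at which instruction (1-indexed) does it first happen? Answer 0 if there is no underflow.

10     -> [10]
-1     -> [10, -1]
swap   -> [-1, 10]
negate -> [-1, -10]
dup    -> [-1, -10, -10]
over   -> [-1, -10, -10, -10]
+      -> [-1, -10, -20]
12     -> [-1, -10, -20, 12]
-      -> [-1, -10, -32]
+      -> [-1, -42]
rot  — needs 3 operands, stack has 2 → underflow

11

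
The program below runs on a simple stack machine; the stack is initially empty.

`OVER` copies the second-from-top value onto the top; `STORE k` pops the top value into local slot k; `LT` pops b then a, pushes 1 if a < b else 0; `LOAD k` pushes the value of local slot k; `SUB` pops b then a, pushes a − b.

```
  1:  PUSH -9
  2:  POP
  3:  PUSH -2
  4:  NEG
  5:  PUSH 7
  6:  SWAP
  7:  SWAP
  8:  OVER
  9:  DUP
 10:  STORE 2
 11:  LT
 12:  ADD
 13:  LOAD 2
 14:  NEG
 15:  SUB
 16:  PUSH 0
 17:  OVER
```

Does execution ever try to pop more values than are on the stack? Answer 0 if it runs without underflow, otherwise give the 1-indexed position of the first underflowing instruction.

PUSH -9 → [-9]
POP     → []
PUSH -2 → [-2]
NEG     → [2]
PUSH 7  → [2, 7]
SWAP    → [7, 2]
SWAP    → [2, 7]
OVER    → [2, 7, 2]
DUP     → [2, 7, 2, 2]
STORE 2 → [2, 7, 2]
LT      → [2, 0]
ADD     → [2]
LOAD 2  → [2, 2]
NEG     → [2, -2]
SUB     → [4]
PUSH 0  → [4, 0]
OVER    → [4, 0, 4]

0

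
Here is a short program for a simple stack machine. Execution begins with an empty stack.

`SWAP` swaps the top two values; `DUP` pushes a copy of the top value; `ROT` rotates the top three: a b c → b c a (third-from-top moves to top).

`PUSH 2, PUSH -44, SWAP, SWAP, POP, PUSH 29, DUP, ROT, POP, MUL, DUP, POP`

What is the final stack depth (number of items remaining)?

PUSH 2    [2]
PUSH -44  [2, -44]
SWAP      [-44, 2]
SWAP      [2, -44]
POP       [2]
PUSH 29   [2, 29]
DUP       [2, 29, 29]
ROT       [29, 29, 2]
POP       [29, 29]
MUL       [841]
DUP       [841, 841]
POP       [841]

1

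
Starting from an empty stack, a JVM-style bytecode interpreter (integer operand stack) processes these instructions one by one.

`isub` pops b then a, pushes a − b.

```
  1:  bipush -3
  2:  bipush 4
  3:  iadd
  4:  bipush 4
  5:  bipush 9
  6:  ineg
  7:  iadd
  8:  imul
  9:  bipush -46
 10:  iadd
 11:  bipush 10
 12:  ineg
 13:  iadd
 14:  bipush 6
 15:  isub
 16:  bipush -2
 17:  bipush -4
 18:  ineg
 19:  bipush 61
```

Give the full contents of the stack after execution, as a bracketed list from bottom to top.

[-67, -2, 4, 61]

bipush -3   -3
bipush 4    -3 4
iadd        1
bipush 4    1 4
bipush 9    1 4 9
ineg        1 4 -9
iadd        1 -5
imul        -5
bipush -46  -5 -46
iadd        -51
bipush 10   -51 10
ineg        -51 -10
iadd        -61
bipush 6    -61 6
isub        -67
bipush -2   -67 -2
bipush -4   -67 -2 -4
ineg        -67 -2 4
bipush 61   -67 -2 4 61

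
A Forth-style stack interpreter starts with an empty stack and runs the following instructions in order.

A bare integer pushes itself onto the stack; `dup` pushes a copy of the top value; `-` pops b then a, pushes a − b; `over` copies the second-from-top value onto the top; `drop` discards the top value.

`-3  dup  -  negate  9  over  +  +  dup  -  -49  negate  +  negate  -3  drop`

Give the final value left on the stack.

-3     → -3
dup    → -3 -3
-      → 0
negate → 0
9      → 0 9
over   → 0 9 0
+      → 0 9
+      → 9
dup    → 9 9
-      → 0
-49    → 0 -49
negate → 0 49
+      → 49
negate → -49
-3     → -49 -3
drop   → -49

-49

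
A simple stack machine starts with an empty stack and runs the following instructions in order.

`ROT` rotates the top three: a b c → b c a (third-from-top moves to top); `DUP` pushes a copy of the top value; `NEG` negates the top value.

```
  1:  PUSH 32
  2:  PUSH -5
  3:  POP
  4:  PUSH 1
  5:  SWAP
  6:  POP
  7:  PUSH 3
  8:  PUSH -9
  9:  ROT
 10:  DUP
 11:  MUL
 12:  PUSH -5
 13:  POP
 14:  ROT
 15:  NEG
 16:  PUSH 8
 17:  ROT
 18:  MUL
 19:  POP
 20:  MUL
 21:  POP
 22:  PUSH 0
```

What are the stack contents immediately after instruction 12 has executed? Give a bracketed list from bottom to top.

PUSH 32 : 32
PUSH -5 : 32 -5
POP     : 32
PUSH 1  : 32 1
SWAP    : 1 32
POP     : 1
PUSH 3  : 1 3
PUSH -9 : 1 3 -9
ROT     : 3 -9 1
DUP     : 3 -9 1 1
MUL     : 3 -9 1
PUSH -5 : 3 -9 1 -5

[3, -9, 1, -5]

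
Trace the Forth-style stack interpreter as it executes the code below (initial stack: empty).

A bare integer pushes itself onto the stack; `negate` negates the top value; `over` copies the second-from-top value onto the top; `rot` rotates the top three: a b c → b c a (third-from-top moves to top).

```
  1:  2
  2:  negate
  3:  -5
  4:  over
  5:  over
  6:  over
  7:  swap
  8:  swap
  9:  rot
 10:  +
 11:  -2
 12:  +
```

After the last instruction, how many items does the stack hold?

2      -> 2
negate -> -2
-5     -> -2 -5
over   -> -2 -5 -2
over   -> -2 -5 -2 -5
over   -> -2 -5 -2 -5 -2
swap   -> -2 -5 -2 -2 -5
swap   -> -2 -5 -2 -5 -2
rot    -> -2 -5 -5 -2 -2
+      -> -2 -5 -5 -4
-2     -> -2 -5 -5 -4 -2
+      -> -2 -5 -5 -6

4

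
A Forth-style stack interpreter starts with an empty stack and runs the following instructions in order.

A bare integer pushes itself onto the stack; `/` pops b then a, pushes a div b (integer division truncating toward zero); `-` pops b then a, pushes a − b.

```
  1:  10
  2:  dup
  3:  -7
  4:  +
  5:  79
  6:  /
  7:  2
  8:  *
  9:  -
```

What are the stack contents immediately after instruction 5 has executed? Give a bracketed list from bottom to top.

[10, 3, 79]

10  -> 10
dup -> 10 10
-7  -> 10 10 -7
+   -> 10 3
79  -> 10 3 79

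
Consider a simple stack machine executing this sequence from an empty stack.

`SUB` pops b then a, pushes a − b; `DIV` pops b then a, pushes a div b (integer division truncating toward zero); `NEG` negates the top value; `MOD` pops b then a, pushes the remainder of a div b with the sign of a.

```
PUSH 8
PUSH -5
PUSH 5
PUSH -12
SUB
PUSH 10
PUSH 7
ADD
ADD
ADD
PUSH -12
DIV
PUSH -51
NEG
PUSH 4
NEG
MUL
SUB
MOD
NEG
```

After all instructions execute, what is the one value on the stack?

-8

PUSH 8    [8]
PUSH -5   [8, -5]
PUSH 5    [8, -5, 5]
PUSH -12  [8, -5, 5, -12]
SUB       [8, -5, 17]
PUSH 10   [8, -5, 17, 10]
PUSH 7    [8, -5, 17, 10, 7]
ADD       [8, -5, 17, 17]
ADD       [8, -5, 34]
ADD       [8, 29]
PUSH -12  [8, 29, -12]
DIV       [8, -2]
PUSH -51  [8, -2, -51]
NEG       [8, -2, 51]
PUSH 4    [8, -2, 51, 4]
NEG       [8, -2, 51, -4]
MUL       [8, -2, -204]
SUB       [8, 202]
MOD       [8]
NEG       [-8]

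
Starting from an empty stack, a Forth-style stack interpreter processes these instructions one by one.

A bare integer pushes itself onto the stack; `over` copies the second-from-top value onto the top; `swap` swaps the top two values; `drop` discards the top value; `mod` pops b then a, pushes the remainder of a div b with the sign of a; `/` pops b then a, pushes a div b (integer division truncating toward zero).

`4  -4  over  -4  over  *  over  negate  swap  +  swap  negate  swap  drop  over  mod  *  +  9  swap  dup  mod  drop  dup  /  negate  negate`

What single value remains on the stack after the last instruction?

1

4      → 4
-4     → 4 -4
over   → 4 -4 4
-4     → 4 -4 4 -4
over   → 4 -4 4 -4 4
*      → 4 -4 4 -16
over   → 4 -4 4 -16 4
negate → 4 -4 4 -16 -4
swap   → 4 -4 4 -4 -16
+      → 4 -4 4 -20
swap   → 4 -4 -20 4
negate → 4 -4 -20 -4
swap   → 4 -4 -4 -20
drop   → 4 -4 -4
over   → 4 -4 -4 -4
mod    → 4 -4 0
*      → 4 0
+      → 4
9      → 4 9
swap   → 9 4
dup    → 9 4 4
mod    → 9 0
drop   → 9
dup    → 9 9
/      → 1
negate → -1
negate → 1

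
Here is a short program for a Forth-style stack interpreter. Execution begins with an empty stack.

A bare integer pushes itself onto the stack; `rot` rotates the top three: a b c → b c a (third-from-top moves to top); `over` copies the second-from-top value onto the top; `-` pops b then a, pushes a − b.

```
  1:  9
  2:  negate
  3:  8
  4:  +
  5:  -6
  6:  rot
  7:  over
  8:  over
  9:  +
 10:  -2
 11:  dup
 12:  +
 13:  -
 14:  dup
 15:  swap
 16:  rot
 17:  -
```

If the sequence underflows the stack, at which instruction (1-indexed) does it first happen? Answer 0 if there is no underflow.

6

9      : [9]
negate : [-9]
8      : [-9, 8]
+      : [-1]
-6     : [-1, -6]
rot  — needs 3 operands, stack has 2 → underflow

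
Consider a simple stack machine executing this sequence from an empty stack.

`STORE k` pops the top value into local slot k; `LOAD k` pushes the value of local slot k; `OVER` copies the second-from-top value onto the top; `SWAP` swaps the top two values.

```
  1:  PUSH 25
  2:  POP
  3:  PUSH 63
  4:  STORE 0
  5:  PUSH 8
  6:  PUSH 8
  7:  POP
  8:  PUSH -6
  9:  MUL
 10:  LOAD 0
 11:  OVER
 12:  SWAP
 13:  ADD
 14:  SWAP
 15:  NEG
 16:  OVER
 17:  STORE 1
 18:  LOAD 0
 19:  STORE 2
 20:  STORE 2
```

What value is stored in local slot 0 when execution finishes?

PUSH 25  25
POP      (empty)
PUSH 63  63
STORE 0  (empty)
PUSH 8   8
PUSH 8   8 8
POP      8
PUSH -6  8 -6
MUL      -48
LOAD 0   -48 63
OVER     -48 63 -48
SWAP     -48 -48 63
ADD      -48 15
SWAP     15 -48
NEG      15 48
OVER     15 48 15
STORE 1  15 48
LOAD 0   15 48 63
STORE 2  15 48
STORE 2  15

63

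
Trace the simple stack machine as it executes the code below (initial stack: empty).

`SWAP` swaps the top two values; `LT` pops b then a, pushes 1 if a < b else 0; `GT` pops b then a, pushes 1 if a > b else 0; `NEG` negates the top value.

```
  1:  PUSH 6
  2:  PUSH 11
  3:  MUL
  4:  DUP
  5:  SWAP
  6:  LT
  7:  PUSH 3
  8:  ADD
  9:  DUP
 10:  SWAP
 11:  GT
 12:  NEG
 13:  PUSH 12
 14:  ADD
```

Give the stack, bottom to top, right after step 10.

PUSH 6   [6]
PUSH 11  [6, 11]
MUL      [66]
DUP      [66, 66]
SWAP     [66, 66]
LT       [0]
PUSH 3   [0, 3]
ADD      [3]
DUP      [3, 3]
SWAP     [3, 3]

[3, 3]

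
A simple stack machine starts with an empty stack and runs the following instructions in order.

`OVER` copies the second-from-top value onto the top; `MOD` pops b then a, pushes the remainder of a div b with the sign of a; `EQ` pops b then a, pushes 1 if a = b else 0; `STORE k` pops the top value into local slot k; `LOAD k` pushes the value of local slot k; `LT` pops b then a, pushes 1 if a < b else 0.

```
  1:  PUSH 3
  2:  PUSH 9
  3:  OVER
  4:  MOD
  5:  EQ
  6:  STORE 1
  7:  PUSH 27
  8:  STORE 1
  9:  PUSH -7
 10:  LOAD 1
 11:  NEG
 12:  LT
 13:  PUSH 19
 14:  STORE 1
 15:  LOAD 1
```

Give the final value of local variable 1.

PUSH 3   3
PUSH 9   3 9
OVER     3 9 3
MOD      3 0
EQ       0
STORE 1  (empty)
PUSH 27  27
STORE 1  (empty)
PUSH -7  -7
LOAD 1   -7 27
NEG      -7 -27
LT       0
PUSH 19  0 19
STORE 1  0
LOAD 1   0 19

19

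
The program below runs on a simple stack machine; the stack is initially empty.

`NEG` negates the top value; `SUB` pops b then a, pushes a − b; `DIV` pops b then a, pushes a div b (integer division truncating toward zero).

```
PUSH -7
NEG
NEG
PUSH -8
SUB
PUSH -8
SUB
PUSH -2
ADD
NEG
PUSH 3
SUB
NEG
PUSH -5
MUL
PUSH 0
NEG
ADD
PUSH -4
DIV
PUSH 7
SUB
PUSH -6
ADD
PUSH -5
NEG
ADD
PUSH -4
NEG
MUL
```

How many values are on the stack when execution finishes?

1

PUSH -7 -> [-7]
NEG     -> [7]
NEG     -> [-7]
PUSH -8 -> [-7, -8]
SUB     -> [1]
PUSH -8 -> [1, -8]
SUB     -> [9]
PUSH -2 -> [9, -2]
ADD     -> [7]
NEG     -> [-7]
PUSH 3  -> [-7, 3]
SUB     -> [-10]
NEG     -> [10]
PUSH -5 -> [10, -5]
MUL     -> [-50]
PUSH 0  -> [-50, 0]
NEG     -> [-50, 0]
ADD     -> [-50]
PUSH -4 -> [-50, -4]
DIV     -> [12]
PUSH 7  -> [12, 7]
SUB     -> [5]
PUSH -6 -> [5, -6]
ADD     -> [-1]
PUSH -5 -> [-1, -5]
NEG     -> [-1, 5]
ADD     -> [4]
PUSH -4 -> [4, -4]
NEG     -> [4, 4]
MUL     -> [16]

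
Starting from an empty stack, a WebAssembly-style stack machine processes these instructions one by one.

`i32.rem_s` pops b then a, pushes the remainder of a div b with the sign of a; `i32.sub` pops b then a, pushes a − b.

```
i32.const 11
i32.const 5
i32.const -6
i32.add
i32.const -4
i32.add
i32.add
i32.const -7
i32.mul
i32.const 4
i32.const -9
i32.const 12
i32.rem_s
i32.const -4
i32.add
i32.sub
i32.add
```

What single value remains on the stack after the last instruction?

i32.const 11 -> [11]
i32.const 5  -> [11, 5]
i32.const -6 -> [11, 5, -6]
i32.add      -> [11, -1]
i32.const -4 -> [11, -1, -4]
i32.add      -> [11, -5]
i32.add      -> [6]
i32.const -7 -> [6, -7]
i32.mul      -> [-42]
i32.const 4  -> [-42, 4]
i32.const -9 -> [-42, 4, -9]
i32.const 12 -> [-42, 4, -9, 12]
i32.rem_s    -> [-42, 4, -9]
i32.const -4 -> [-42, 4, -9, -4]
i32.add      -> [-42, 4, -13]
i32.sub      -> [-42, 17]
i32.add      -> [-25]

-25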